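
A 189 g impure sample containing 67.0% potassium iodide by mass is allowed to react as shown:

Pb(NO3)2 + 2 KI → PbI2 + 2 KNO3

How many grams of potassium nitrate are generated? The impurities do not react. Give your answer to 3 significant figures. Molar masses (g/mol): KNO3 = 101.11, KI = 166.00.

77.1 g

Mass of pure KI = 189 g × 0.670 = 126.6 g.
n(KI) = 126.6 g / 166.00 g/mol = 0.7628 mol.
From the equation the KI:KNO3 mole ratio is 2:2, so n(KNO3) = 0.7628 × 2/2 = 0.7628 mol.
Mass of KNO3 = 0.7628 mol × 101.11 g/mol = 77.13 g.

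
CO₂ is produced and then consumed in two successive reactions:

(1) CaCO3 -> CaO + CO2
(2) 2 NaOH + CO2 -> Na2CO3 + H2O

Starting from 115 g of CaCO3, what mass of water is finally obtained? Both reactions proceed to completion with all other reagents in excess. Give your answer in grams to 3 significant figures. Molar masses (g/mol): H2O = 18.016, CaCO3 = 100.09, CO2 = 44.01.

n(CaCO3) = 115.0 / 100.09 = 1.149 mol.
Step 1 gives a 1:1 ratio of CaCO3 to CO2, so n(CO2) = 1.149 mol.
In step 2 the CO2:H2O ratio is 1:1, so n(H2O) = 1.149 mol.
Mass of H2O = 1.149 × 18.016 = 20.70 g.

20.7 g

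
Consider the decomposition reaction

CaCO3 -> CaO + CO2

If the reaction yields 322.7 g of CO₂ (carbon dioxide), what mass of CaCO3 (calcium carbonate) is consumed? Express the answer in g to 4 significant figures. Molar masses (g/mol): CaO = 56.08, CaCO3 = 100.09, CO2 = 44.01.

733.9 g

n(CO2) = 322.70 g / 44.01 g/mol = 7.3324 mol.
From the equation the CO2:CaCO3 mole ratio is 1:1, so n(CaCO3) = 7.3324 × 1/1 = 7.3324 mol.
Mass of CaCO3 = 7.3324 mol × 100.09 g/mol = 733.90 g.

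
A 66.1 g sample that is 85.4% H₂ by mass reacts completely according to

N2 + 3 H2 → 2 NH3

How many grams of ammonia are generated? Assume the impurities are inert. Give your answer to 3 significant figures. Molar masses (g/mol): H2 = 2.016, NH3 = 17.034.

318 g

Mass of pure H2 = 66.1 g × 0.854 = 56.45 g.
n(H2) = 56.45 g / 2.016 g/mol = 28.00 mol.
From the equation the H2:NH3 mole ratio is 3:2, so n(NH3) = 28.00 × 2/3 = 18.67 mol.
Mass of NH3 = 18.67 mol × 17.034 g/mol = 318.0 g.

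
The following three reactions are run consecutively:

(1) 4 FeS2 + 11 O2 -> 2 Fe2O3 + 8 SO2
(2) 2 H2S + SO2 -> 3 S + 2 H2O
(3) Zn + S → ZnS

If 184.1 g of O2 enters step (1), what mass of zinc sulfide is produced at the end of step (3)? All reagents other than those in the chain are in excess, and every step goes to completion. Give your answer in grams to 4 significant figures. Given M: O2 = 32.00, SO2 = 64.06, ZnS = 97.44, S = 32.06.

1223 g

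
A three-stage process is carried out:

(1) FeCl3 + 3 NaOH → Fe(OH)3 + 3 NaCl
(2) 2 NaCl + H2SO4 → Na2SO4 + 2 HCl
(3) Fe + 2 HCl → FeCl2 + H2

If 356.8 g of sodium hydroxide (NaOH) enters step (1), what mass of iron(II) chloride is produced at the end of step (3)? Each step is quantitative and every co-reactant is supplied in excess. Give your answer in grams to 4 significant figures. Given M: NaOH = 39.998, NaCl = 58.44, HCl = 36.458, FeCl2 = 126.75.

n(NaOH) = 356.8 / 39.998 = 8.9204 mol.
Reaction (1): NaOH→NaCl ratio 3:3 ⇒ n(NaCl) = 8.9204 mol.
Reaction (2): NaCl→HCl ratio 2:2 ⇒ n(HCl) = 8.9204 mol.
Reaction (3): HCl→FeCl2 ratio 2:1 ⇒ n(FeCl2) = 4.4602 mol.
Mass of FeCl2 = 4.4602 × 126.75 = 565.33 g.

565.3 g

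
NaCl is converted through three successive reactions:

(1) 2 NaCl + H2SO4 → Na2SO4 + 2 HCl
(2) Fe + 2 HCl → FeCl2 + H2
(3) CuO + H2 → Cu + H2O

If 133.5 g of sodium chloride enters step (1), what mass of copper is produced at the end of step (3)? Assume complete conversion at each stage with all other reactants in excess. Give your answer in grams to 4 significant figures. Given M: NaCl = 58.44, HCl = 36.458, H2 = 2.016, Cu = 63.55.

72.59 g

n(NaCl) = 133.5 / 58.44 = 2.2844 mol.
Reaction (1): NaCl→HCl ratio 2:2 ⇒ n(HCl) = 2.2844 mol.
Reaction (2): HCl→H2 ratio 2:1 ⇒ n(H2) = 1.1422 mol.
Reaction (3): H2→Cu ratio 1:1 ⇒ n(Cu) = 1.1422 mol.
Mass of Cu = 1.1422 × 63.55 = 72.587 g.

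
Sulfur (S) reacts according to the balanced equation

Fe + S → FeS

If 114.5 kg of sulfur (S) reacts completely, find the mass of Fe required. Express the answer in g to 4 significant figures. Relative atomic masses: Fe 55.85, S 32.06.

M(S) = 32.06 g/mol.
M(Fe) = 55.85 g/mol.
Convert: 114.5 kg = 114500 g.
n(S) = 114500 g / 32.06 g/mol = 3571.4 mol.
From the equation the S:Fe mole ratio is 1:1, so n(Fe) = 3571.4 × 1/1 = 3571.4 mol.
Mass of Fe = 3571.4 mol × 55.85 g/mol = 199460 g.

199500 g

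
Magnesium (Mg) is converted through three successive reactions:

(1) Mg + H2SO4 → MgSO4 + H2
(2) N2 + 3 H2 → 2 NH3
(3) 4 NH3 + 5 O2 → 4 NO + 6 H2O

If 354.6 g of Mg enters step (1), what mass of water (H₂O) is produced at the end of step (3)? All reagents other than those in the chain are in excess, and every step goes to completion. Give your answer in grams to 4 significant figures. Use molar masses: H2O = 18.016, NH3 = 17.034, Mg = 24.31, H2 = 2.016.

262.8 g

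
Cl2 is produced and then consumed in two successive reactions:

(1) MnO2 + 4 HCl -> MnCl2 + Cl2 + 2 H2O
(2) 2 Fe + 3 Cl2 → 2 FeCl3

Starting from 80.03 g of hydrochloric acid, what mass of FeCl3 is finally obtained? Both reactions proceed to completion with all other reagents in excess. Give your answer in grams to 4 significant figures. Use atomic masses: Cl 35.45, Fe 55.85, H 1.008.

M(HCl) = 1.008 + 35.45 = 36.458 g/mol.
M(FeCl3) = 55.85 + 3(35.45) = 162.20 g/mol.
n(HCl) = 80.030 / 36.458 = 2.1951 mol.
Step 1 gives a 4:1 ratio of HCl to Cl2, so n(Cl2) = 0.54878 mol.
In step 2 the Cl2:FeCl3 ratio is 3:2, so n(FeCl3) = 0.36585 mol.
Mass of FeCl3 = 0.36585 × 162.20 = 59.342 g.

59.34 g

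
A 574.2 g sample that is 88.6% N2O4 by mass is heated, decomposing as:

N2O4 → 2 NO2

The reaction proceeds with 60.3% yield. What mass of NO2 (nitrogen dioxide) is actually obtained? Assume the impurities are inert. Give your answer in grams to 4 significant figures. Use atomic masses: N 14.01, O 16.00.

306.8 g

Pure N2O4 available = 574.2 g × 0.886 = 508.74 g.
M(N2O4) = 2(14.01) + 4(16.00) = 92.02 g/mol.
M(NO2) = 14.01 + 2(16.00) = 46.01 g/mol.
n(N2O4) = 508.74 g / 92.02 g/mol = 5.5286 mol.
From the equation the N2O4:NO2 mole ratio is 1:2, so n(NO2) = 5.5286 × 2/1 = 11.057 mol.
Mass of NO2 = 11.057 mol × 46.01 g/mol = 508.74 g.
Actual mass collected = 508.74 g × 0.603 = 306.77 g.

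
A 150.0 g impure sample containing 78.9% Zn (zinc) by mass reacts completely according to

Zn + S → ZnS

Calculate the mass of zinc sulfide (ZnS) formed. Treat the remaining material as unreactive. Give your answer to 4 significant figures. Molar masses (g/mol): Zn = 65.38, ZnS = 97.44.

Mass of pure Zn = 150.0 g × 0.789 = 118.35 g.
n(Zn) = 118.35 g / 65.38 g/mol = 1.8102 mol.
From the equation the Zn:ZnS mole ratio is 1:1, so n(ZnS) = 1.8102 × 1/1 = 1.8102 mol.
Mass of ZnS = 1.8102 mol × 97.44 g/mol = 176.38 g.

176.4 g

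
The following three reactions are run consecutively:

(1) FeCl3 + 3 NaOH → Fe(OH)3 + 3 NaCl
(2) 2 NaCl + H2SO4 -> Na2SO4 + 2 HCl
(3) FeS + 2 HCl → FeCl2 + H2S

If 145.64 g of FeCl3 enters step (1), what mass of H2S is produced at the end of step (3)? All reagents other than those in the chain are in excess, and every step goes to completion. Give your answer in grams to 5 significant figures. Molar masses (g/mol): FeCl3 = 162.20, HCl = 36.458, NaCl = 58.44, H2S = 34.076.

45.895 g

n(FeCl3) = 145.64 / 162.20 = 0.897904 mol.
Reaction (1): FeCl3→NaCl ratio 1:3 ⇒ n(NaCl) = 2.69371 mol.
Reaction (2): NaCl→HCl ratio 2:2 ⇒ n(HCl) = 2.69371 mol.
Reaction (3): HCl→H2S ratio 2:1 ⇒ n(H2S) = 1.34686 mol.
Mass of H2S = 1.34686 × 34.076 = 45.8955 g.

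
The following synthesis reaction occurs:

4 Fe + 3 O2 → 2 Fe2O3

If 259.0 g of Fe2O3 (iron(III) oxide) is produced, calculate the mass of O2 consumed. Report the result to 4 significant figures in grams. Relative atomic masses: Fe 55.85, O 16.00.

77.85 g

M(Fe2O3) = 2(55.85) + 3(16.00) = 159.70 g/mol.
M(O2) = 2(16.00) = 32.00 g/mol.
n(Fe2O3) = 259.00 g / 159.70 g/mol = 1.6218 mol.
From the equation the Fe2O3:O2 mole ratio is 2:3, so n(O2) = 1.6218 × 3/2 = 2.4327 mol.
Mass of O2 = 2.4327 mol × 32.00 g/mol = 77.846 g.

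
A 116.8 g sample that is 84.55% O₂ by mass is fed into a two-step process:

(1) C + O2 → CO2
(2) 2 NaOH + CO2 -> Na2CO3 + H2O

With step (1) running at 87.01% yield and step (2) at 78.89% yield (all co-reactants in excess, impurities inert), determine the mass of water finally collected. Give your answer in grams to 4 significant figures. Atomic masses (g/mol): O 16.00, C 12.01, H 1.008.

38.16 g

Pure O2 = 116.8 × 0.8455 = 98.754 g.
M(O2) = 2(16.00) = 32.00 g/mol.
M(H2O) = 2(1.008) + 16.00 = 18.016 g/mol.
n(O2) = 98.754 / 32.00 = 3.0861 mol.
Step 1 (O2:CO2 = 1:1): theoretical n(CO2) = 3.0861 mol; at 87.01% yield, n(CO2) = 2.6852 mol.
Step 2 (CO2:H2O = 1:1): theoretical n(H2O) = 2.6852 mol, so theoretical mass = 2.6852 × 18.016 = 48.376 g.
At 78.89% yield, actual mass of H2O = 48.376 × 0.7889 = 38.164 g.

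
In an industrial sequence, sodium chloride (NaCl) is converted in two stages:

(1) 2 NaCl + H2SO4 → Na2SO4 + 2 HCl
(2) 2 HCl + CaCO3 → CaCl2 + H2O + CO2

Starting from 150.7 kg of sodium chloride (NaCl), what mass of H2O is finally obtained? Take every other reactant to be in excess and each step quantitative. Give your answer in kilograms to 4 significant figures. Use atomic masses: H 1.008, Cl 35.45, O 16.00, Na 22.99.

23.23 kg

M(NaCl) = 22.99 + 35.45 = 58.44 g/mol.
M(H2O) = 2(1.008) + 16.00 = 18.016 g/mol.
150.7 kg = 150700 g.
n(NaCl) = 150700 / 58.44 = 2578.7 mol.
Step 1 gives a 2:2 ratio of NaCl to HCl, so n(HCl) = 2578.7 mol.
In step 2 the HCl:H2O ratio is 2:1, so n(H2O) = 1289.4 mol.
Mass of H2O = 1289.4 × 18.016 = 23229 g = 23.23 kg.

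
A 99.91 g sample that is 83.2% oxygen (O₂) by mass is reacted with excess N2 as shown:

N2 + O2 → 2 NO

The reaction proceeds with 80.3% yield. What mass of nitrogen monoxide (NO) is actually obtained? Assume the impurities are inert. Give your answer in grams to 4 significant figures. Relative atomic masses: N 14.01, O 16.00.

Pure O2 available = 99.91 g × 0.832 = 83.125 g.
M(O2) = 2(16.00) = 32.00 g/mol.
M(NO) = 14.01 + 16.00 = 30.01 g/mol.
n(O2) = 83.125 g / 32.00 g/mol = 2.5977 mol.
From the equation the O2:NO mole ratio is 1:2, so n(NO) = 2.5977 × 2/1 = 5.1953 mol.
Mass of NO = 5.1953 mol × 30.01 g/mol = 155.91 g.
Actual mass collected = 155.91 g × 0.803 = 125.20 g.

125.2 g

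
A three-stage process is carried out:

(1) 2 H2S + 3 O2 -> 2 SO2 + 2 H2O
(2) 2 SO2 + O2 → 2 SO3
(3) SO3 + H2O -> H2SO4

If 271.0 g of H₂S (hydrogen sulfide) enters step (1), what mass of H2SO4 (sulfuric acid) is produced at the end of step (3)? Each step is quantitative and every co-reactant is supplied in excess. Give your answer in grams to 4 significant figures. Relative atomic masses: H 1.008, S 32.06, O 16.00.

780.0 g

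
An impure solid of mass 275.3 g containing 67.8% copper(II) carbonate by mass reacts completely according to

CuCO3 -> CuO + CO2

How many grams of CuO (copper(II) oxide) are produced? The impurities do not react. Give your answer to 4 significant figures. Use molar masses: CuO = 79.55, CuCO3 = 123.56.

120.2 g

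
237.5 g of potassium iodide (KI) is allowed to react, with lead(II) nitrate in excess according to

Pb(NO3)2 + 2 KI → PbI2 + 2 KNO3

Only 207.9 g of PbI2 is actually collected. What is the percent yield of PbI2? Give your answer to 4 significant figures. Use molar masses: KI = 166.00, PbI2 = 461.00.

n(KI) = 237.50 g / 166.00 g/mol = 1.4307 mol.
From the equation the KI:PbI2 mole ratio is 2:1, so n(PbI2) = 1.4307 × 1/2 = 0.71536 mol.
Mass of PbI2 = 0.71536 mol × 461.00 g/mol = 329.78 g.
This is the theoretical yield. Percent yield = 207.9 g / 329.78 g × 100% = 63.042%.

63.04 %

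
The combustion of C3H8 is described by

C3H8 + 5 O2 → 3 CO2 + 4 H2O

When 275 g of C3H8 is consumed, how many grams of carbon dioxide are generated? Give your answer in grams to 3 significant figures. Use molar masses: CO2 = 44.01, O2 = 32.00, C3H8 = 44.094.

n(C3H8) = 275.0 g / 44.094 g/mol = 6.237 mol.
From the equation the C3H8:CO2 mole ratio is 1:3, so n(CO2) = 6.237 × 3/1 = 18.71 mol.
Mass of CO2 = 18.71 mol × 44.01 g/mol = 823.4 g.

823 g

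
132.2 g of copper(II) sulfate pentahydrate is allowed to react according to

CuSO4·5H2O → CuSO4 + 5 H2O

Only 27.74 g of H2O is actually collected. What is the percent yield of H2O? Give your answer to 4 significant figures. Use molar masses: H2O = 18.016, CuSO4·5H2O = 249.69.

58.16 %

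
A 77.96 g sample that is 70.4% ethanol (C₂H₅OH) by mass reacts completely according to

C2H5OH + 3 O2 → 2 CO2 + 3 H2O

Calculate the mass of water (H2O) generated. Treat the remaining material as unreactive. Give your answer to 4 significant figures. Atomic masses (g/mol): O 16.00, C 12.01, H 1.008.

64.39 g

Mass of pure C2H5OH = 77.96 g × 0.704 = 54.884 g.
M(C2H5OH) = 2(12.01) + 6(1.008) + 16.00 = 46.068 g/mol.
M(H2O) = 2(1.008) + 16.00 = 18.016 g/mol.
n(C2H5OH) = 54.884 g / 46.068 g/mol = 1.1914 mol.
From the equation the C2H5OH:H2O mole ratio is 1:3, so n(H2O) = 1.1914 × 3/1 = 3.5741 mol.
Mass of H2O = 3.5741 mol × 18.016 g/mol = 64.391 g.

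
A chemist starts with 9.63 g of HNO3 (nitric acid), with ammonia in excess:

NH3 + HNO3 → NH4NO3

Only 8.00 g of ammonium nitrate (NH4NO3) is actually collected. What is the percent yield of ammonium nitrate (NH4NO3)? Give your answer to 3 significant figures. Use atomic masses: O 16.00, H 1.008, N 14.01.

65.4 %

M(HNO3) = 1.008 + 14.01 + 3(16.00) = 63.018 g/mol.
M(NH4NO3) = 2(14.01) + 4(1.008) + 3(16.00) = 80.052 g/mol.
n(HNO3) = 9.630 g / 63.018 g/mol = 0.1528 mol.
From the equation the HNO3:NH4NO3 mole ratio is 1:1, so n(NH4NO3) = 0.1528 × 1/1 = 0.1528 mol.
Mass of NH4NO3 = 0.1528 mol × 80.052 g/mol = 12.23 g.
This is the theoretical yield. Percent yield = 8.00 g / 12.23 g × 100% = 65.40%.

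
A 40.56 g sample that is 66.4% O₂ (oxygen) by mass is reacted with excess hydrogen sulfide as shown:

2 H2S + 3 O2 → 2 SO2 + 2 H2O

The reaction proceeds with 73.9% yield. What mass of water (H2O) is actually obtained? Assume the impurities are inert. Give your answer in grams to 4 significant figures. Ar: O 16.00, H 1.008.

7.470 g

Pure O2 available = 40.56 g × 0.664 = 26.932 g.
M(O2) = 2(16.00) = 32.00 g/mol.
M(H2O) = 2(1.008) + 16.00 = 18.016 g/mol.
n(O2) = 26.932 g / 32.00 g/mol = 0.84162 mol.
From the equation the O2:H2O mole ratio is 3:2, so n(H2O) = 0.84162 × 2/3 = 0.56108 mol.
Mass of H2O = 0.56108 mol × 18.016 g/mol = 10.108 g.
Actual mass collected = 10.108 g × 0.739 = 7.4701 g.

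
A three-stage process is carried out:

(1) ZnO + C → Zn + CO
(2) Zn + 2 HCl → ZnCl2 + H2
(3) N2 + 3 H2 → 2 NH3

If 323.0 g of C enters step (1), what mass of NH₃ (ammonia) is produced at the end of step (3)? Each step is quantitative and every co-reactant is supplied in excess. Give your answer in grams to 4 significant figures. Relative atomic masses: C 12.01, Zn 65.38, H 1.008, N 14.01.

M(C) = 12.01 g/mol.
M(NH3) = 14.01 + 3(1.008) = 17.034 g/mol.
n(C) = 323.0 / 12.01 = 26.894 mol.
Reaction (1): C→Zn ratio 1:1 ⇒ n(Zn) = 26.894 mol.
Reaction (2): Zn→H2 ratio 1:1 ⇒ n(H2) = 26.894 mol.
Reaction (3): H2→NH3 ratio 3:2 ⇒ n(NH3) = 17.930 mol.
Mass of NH3 = 17.930 × 17.034 = 305.41 g.

305.4 g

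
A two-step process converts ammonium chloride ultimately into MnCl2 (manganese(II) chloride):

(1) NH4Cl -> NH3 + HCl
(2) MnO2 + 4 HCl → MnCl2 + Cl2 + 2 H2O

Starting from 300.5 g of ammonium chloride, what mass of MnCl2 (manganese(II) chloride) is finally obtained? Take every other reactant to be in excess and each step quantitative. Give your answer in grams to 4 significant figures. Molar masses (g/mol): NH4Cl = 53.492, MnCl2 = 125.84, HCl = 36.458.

176.7 g

n(NH4Cl) = 300.50 / 53.492 = 5.6177 mol.
Step 1 gives a 1:1 ratio of NH4Cl to HCl, so n(HCl) = 5.6177 mol.
In step 2 the HCl:MnCl2 ratio is 4:1, so n(MnCl2) = 1.4044 mol.
Mass of MnCl2 = 1.4044 × 125.84 = 176.73 g.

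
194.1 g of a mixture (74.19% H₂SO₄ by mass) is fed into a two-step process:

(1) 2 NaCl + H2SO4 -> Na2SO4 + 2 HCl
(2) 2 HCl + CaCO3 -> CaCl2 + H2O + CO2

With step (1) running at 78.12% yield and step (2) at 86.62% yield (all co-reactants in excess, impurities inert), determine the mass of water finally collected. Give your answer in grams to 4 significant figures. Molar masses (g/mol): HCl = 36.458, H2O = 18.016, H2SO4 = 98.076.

17.90 g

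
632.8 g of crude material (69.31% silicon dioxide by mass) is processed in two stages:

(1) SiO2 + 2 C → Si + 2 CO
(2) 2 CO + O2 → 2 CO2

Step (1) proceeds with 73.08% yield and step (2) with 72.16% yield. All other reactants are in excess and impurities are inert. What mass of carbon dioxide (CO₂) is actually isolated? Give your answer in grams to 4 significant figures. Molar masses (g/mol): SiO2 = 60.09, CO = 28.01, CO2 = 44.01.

338.8 g

Pure SiO2 = 632.8 × 0.6931 = 438.59 g.
n(SiO2) = 438.59 / 60.09 = 7.2989 mol.
Step 1 (SiO2:CO = 1:2): theoretical n(CO) = 14.598 mol; at 73.08% yield, n(CO) = 10.668 mol.
Step 2 (CO:CO2 = 2:2): theoretical n(CO2) = 10.668 mol, so theoretical mass = 10.668 × 44.01 = 469.50 g.
At 72.16% yield, actual mass of CO2 = 469.50 × 0.7216 = 338.79 g.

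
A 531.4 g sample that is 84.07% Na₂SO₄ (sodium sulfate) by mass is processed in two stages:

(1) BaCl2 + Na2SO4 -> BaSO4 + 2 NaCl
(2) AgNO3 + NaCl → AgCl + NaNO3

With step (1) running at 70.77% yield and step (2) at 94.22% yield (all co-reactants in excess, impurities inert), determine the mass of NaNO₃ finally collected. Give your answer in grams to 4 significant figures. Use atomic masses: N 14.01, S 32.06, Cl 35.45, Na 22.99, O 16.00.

356.5 g

Pure Na2SO4 = 531.4 × 0.8407 = 446.75 g.
M(Na2SO4) = 2(22.99) + 32.06 + 4(16.00) = 142.04 g/mol.
M(NaNO3) = 22.99 + 14.01 + 3(16.00) = 85.00 g/mol.
n(Na2SO4) = 446.75 / 142.04 = 3.1452 mol.
Step 1 (Na2SO4:NaCl = 1:2): theoretical n(NaCl) = 6.2905 mol; at 70.77% yield, n(NaCl) = 4.4518 mol.
Step 2 (NaCl:NaNO3 = 1:1): theoretical n(NaNO3) = 4.4518 mol, so theoretical mass = 4.4518 × 85.00 = 378.40 g.
At 94.22% yield, actual mass of NaNO3 = 378.40 × 0.9422 = 356.53 g.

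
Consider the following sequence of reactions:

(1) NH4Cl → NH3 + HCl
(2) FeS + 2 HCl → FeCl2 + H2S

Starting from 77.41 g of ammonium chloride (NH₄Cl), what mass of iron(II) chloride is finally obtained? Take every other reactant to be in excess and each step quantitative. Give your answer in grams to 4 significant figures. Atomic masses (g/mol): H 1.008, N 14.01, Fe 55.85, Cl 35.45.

91.71 g

M(NH4Cl) = 14.01 + 4(1.008) + 35.45 = 53.492 g/mol.
M(FeCl2) = 55.85 + 2(35.45) = 126.75 g/mol.
n(NH4Cl) = 77.410 / 53.492 = 1.4471 mol.
Step 1 gives a 1:1 ratio of NH4Cl to HCl, so n(HCl) = 1.4471 mol.
In step 2 the HCl:FeCl2 ratio is 2:1, so n(FeCl2) = 0.72357 mol.
Mass of FeCl2 = 0.72357 × 126.75 = 91.712 g.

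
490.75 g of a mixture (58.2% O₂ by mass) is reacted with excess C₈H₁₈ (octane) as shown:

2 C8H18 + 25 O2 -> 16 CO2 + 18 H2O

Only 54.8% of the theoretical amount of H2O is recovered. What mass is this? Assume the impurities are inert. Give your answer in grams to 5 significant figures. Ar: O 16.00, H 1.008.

Pure O2 available = 490.75 g × 0.582 = 285.617 g.
M(O2) = 2(16.00) = 32.00 g/mol.
M(H2O) = 2(1.008) + 16.00 = 18.016 g/mol.
n(O2) = 285.617 g / 32.00 g/mol = 8.92552 mol.
From the equation the O2:H2O mole ratio is 25:18, so n(H2O) = 8.92552 × 18/25 = 6.42637 mol.
Mass of H2O = 6.42637 mol × 18.016 g/mol = 115.778 g.
Actual mass collected = 115.778 g × 0.548 = 63.4461 g.

63.446 g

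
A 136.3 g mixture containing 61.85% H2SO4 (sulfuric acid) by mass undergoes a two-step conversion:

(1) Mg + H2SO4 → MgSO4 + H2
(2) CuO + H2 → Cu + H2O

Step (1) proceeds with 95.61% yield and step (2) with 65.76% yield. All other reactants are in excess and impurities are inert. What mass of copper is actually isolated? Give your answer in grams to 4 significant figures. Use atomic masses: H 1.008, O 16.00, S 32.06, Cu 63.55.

34.34 g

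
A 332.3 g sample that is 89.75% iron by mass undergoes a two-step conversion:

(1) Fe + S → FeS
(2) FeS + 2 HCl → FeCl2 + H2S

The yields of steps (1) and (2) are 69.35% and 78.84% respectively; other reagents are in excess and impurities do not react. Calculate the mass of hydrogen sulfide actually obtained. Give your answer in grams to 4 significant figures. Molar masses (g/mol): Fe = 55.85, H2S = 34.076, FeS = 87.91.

99.49 g

Pure Fe = 332.3 × 0.8975 = 298.24 g.
n(Fe) = 298.24 / 55.85 = 5.3400 mol.
Step 1 (Fe:FeS = 1:1): theoretical n(FeS) = 5.3400 mol; at 69.35% yield, n(FeS) = 3.7033 mol.
Step 2 (FeS:H2S = 1:1): theoretical n(H2S) = 3.7033 mol, so theoretical mass = 3.7033 × 34.076 = 126.19 g.
At 78.84% yield, actual mass of H2S = 126.19 × 0.7884 = 99.491 g.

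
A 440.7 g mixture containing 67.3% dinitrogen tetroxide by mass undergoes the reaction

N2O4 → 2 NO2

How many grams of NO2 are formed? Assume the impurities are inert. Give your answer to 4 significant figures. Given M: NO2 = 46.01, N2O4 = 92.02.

Mass of pure N2O4 = 440.7 g × 0.673 = 296.59 g.
n(N2O4) = 296.59 g / 92.02 g/mol = 3.2231 mol.
From the equation the N2O4:NO2 mole ratio is 1:2, so n(NO2) = 3.2231 × 2/1 = 6.4462 mol.
Mass of NO2 = 6.4462 mol × 46.01 g/mol = 296.59 g.

296.6 g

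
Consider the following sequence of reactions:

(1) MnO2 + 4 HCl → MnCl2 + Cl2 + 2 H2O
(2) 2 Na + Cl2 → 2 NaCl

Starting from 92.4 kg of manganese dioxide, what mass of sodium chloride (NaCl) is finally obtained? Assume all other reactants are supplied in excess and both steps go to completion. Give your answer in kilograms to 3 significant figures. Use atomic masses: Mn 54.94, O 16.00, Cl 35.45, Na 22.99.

124 kg

M(MnO2) = 54.94 + 2(16.00) = 86.94 g/mol.
M(NaCl) = 22.99 + 35.45 = 58.44 g/mol.
92.4 kg = 92400 g.
n(MnO2) = 92400 / 86.94 = 1063 mol.
Step 1 gives a 1:1 ratio of MnO2 to Cl2, so n(Cl2) = 1063 mol.
In step 2 the Cl2:NaCl ratio is 1:2, so n(NaCl) = 2126 mol.
Mass of NaCl = 2126 × 58.44 = 124200 g = 124 kg.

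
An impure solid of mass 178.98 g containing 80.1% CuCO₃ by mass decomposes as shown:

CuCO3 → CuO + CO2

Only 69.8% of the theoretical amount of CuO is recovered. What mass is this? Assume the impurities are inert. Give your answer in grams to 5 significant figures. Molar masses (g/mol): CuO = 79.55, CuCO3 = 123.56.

Pure CuCO3 available = 178.98 g × 0.801 = 143.363 g.
n(CuCO3) = 143.363 g / 123.56 g/mol = 1.16027 mol.
From the equation the CuCO3:CuO mole ratio is 1:1, so n(CuO) = 1.16027 × 1/1 = 1.16027 mol.
Mass of CuO = 1.16027 mol × 79.55 g/mol = 92.2995 g.
Actual mass collected = 92.2995 g × 0.698 = 64.4250 g.

64.425 g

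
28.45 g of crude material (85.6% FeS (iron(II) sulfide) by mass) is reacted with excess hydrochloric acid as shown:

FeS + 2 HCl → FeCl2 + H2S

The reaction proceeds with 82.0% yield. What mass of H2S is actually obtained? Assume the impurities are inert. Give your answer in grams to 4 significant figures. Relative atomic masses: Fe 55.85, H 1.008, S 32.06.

7.741 g

Pure FeS available = 28.45 g × 0.856 = 24.353 g.
M(FeS) = 55.85 + 32.06 = 87.91 g/mol.
M(H2S) = 2(1.008) + 32.06 = 34.076 g/mol.
n(FeS) = 24.353 g / 87.91 g/mol = 0.27702 mol.
From the equation the FeS:H2S mole ratio is 1:1, so n(H2S) = 0.27702 × 1/1 = 0.27702 mol.
Mass of H2S = 0.27702 mol × 34.076 g/mol = 9.4399 g.
Actual mass collected = 9.4399 g × 0.820 = 7.7407 g.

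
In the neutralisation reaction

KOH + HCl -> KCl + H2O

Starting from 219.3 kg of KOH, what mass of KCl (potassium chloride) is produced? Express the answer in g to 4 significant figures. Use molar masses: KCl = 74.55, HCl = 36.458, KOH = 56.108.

Convert: 219.3 kg = 219300 g.
n(KOH) = 219300 g / 56.108 g/mol = 3908.5 mol.
From the equation the KOH:KCl mole ratio is 1:1, so n(KCl) = 3908.5 × 1/1 = 3908.5 mol.
Mass of KCl = 3908.5 mol × 74.55 g/mol = 291380 g.

291400 g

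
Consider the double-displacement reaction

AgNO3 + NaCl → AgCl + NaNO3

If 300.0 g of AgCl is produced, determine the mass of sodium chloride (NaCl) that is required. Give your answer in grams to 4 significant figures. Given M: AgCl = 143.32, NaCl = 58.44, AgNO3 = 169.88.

122.3 g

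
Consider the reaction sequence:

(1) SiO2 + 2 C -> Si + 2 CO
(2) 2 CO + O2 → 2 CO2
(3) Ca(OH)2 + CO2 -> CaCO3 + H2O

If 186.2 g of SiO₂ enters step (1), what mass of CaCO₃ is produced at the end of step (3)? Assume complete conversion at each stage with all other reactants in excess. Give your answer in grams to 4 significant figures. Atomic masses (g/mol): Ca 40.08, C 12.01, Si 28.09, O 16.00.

620.3 g

M(SiO2) = 28.09 + 2(16.00) = 60.09 g/mol.
M(CaCO3) = 40.08 + 12.01 + 3(16.00) = 100.09 g/mol.
n(SiO2) = 186.2 / 60.09 = 3.0987 mol.
Reaction (1): SiO2→CO ratio 1:2 ⇒ n(CO) = 6.1974 mol.
Reaction (2): CO→CO2 ratio 2:2 ⇒ n(CO2) = 6.1974 mol.
Reaction (3): CO2→CaCO3 ratio 1:1 ⇒ n(CaCO3) = 6.1974 mol.
Mass of CaCO3 = 6.1974 × 100.09 = 620.29 g.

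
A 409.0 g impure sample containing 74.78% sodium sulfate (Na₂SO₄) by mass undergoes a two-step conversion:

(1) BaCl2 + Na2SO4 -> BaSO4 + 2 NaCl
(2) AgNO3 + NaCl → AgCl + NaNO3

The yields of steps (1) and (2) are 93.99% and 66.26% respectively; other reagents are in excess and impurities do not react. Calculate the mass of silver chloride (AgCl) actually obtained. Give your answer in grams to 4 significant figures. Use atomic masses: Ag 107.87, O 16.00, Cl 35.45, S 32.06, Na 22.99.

Pure Na2SO4 = 409.0 × 0.7478 = 305.85 g.
M(Na2SO4) = 2(22.99) + 32.06 + 4(16.00) = 142.04 g/mol.
M(AgCl) = 107.87 + 35.45 = 143.32 g/mol.
n(Na2SO4) = 305.85 / 142.04 = 2.1533 mol.
Step 1 (Na2SO4:NaCl = 1:2): theoretical n(NaCl) = 4.3065 mol; at 93.99% yield, n(NaCl) = 4.0477 mol.
Step 2 (NaCl:AgCl = 1:1): theoretical n(AgCl) = 4.0477 mol, so theoretical mass = 4.0477 × 143.32 = 580.12 g.
At 66.26% yield, actual mass of AgCl = 580.12 × 0.6626 = 384.39 g.

384.4 g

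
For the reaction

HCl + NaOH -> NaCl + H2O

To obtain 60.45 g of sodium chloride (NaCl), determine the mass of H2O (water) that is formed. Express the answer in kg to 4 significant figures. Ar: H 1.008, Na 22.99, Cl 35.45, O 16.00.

M(NaCl) = 22.99 + 35.45 = 58.44 g/mol.
M(H2O) = 2(1.008) + 16.00 = 18.016 g/mol.
n(NaCl) = 60.450 g / 58.44 g/mol = 1.0344 mol.
From the equation the NaCl:H2O mole ratio is 1:1, so n(H2O) = 1.0344 × 1/1 = 1.0344 mol.
Mass of H2O = 1.0344 mol × 18.016 g/mol = 18.636 g.
Converting to kg: 18.636 g = 0.01864 kg.

0.01864 kg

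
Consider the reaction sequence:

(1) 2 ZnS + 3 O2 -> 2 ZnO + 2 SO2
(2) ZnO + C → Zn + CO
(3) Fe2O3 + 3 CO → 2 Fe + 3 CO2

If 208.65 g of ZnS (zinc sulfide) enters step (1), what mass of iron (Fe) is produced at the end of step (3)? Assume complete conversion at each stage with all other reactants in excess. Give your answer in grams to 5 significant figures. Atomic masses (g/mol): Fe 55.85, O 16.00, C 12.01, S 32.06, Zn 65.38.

79.728 g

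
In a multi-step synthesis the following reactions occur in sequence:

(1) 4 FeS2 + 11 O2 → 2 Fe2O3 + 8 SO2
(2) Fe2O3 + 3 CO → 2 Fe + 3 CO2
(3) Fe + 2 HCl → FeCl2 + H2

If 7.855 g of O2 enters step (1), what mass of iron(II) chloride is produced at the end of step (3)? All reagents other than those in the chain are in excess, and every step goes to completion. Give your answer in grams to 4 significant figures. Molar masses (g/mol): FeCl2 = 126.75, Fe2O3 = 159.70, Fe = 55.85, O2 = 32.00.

n(O2) = 7.855 / 32.00 = 0.24547 mol.
Reaction (1): O2→Fe2O3 ratio 11:2 ⇒ n(Fe2O3) = 0.044631 mol.
Reaction (2): Fe2O3→Fe ratio 1:2 ⇒ n(Fe) = 0.089261 mol.
Reaction (3): Fe→FeCl2 ratio 1:1 ⇒ n(FeCl2) = 0.089261 mol.
Mass of FeCl2 = 0.089261 × 126.75 = 11.314 g.

11.31 g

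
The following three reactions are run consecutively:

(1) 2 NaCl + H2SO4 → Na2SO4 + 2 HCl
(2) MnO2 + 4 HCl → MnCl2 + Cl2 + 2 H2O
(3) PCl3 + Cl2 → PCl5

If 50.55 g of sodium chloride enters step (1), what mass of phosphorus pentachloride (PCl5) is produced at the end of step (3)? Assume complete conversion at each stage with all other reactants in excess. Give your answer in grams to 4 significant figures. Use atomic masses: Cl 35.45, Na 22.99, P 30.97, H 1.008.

M(NaCl) = 22.99 + 35.45 = 58.44 g/mol.
M(PCl5) = 30.97 + 5(35.45) = 208.22 g/mol.
n(NaCl) = 50.55 / 58.44 = 0.86499 mol.
Reaction (1): NaCl→HCl ratio 2:2 ⇒ n(HCl) = 0.86499 mol.
Reaction (2): HCl→Cl2 ratio 4:1 ⇒ n(Cl2) = 0.21625 mol.
Reaction (3): Cl2→PCl5 ratio 1:1 ⇒ n(PCl5) = 0.21625 mol.
Mass of PCl5 = 0.21625 × 208.22 = 45.027 g.

45.03 g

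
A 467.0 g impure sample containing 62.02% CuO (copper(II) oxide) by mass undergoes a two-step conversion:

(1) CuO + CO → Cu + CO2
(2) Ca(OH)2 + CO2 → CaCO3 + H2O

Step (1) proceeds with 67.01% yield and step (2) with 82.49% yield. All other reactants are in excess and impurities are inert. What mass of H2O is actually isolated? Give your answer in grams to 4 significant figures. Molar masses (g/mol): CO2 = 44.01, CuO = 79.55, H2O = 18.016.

36.26 g

Pure CuO = 467.0 × 0.6202 = 289.63 g.
n(CuO) = 289.63 / 79.55 = 3.6409 mol.
Step 1 (CuO:CO2 = 1:1): theoretical n(CO2) = 3.6409 mol; at 67.01% yield, n(CO2) = 2.4398 mol.
Step 2 (CO2:H2O = 1:1): theoretical n(H2O) = 2.4398 mol, so theoretical mass = 2.4398 × 18.016 = 43.955 g.
At 82.49% yield, actual mass of H2O = 43.955 × 0.8249 = 36.258 g.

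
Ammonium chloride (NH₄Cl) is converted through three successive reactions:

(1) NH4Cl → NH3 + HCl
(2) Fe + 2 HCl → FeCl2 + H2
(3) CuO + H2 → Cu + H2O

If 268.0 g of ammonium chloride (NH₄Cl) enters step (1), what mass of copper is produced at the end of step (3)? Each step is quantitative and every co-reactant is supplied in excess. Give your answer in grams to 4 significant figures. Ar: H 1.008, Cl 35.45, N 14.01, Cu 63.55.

159.2 g

M(NH4Cl) = 14.01 + 4(1.008) + 35.45 = 53.492 g/mol.
M(Cu) = 63.55 g/mol.
n(NH4Cl) = 268.0 / 53.492 = 5.0101 mol.
Reaction (1): NH4Cl→HCl ratio 1:1 ⇒ n(HCl) = 5.0101 mol.
Reaction (2): HCl→H2 ratio 2:1 ⇒ n(H2) = 2.5050 mol.
Reaction (3): H2→Cu ratio 1:1 ⇒ n(Cu) = 2.5050 mol.
Mass of Cu = 2.5050 × 63.55 = 159.20 g.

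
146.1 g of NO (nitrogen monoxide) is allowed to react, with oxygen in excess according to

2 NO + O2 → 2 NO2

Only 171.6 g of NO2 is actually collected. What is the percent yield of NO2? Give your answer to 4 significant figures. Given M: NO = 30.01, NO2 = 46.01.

76.61 %

n(NO) = 146.10 g / 30.01 g/mol = 4.8684 mol.
From the equation the NO:NO2 mole ratio is 2:2, so n(NO2) = 4.8684 × 2/2 = 4.8684 mol.
Mass of NO2 = 4.8684 mol × 46.01 g/mol = 223.99 g.
This is the theoretical yield. Percent yield = 171.6 g / 223.99 g × 100% = 76.609%.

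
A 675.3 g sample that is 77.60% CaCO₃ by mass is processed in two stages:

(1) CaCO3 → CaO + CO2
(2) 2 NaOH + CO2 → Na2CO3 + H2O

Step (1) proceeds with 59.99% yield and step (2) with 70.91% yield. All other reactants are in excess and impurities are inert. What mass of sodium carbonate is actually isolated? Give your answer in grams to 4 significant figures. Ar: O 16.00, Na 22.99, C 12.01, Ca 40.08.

236.1 g

Pure CaCO3 = 675.3 × 0.7760 = 524.03 g.
M(CaCO3) = 40.08 + 12.01 + 3(16.00) = 100.09 g/mol.
M(Na2CO3) = 2(22.99) + 12.01 + 3(16.00) = 105.99 g/mol.
n(CaCO3) = 524.03 / 100.09 = 5.2356 mol.
Step 1 (CaCO3:CO2 = 1:1): theoretical n(CO2) = 5.2356 mol; at 59.99% yield, n(CO2) = 3.1408 mol.
Step 2 (CO2:Na2CO3 = 1:1): theoretical n(Na2CO3) = 3.1408 mol, so theoretical mass = 3.1408 × 105.99 = 332.90 g.
At 70.91% yield, actual mass of Na2CO3 = 332.90 × 0.7091 = 236.06 g.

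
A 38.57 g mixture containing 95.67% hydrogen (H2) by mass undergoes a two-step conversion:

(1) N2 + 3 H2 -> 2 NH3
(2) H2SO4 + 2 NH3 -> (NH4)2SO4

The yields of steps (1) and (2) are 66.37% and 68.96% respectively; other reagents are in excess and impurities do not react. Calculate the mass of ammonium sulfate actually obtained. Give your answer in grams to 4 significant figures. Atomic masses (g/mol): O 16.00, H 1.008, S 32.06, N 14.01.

369.0 g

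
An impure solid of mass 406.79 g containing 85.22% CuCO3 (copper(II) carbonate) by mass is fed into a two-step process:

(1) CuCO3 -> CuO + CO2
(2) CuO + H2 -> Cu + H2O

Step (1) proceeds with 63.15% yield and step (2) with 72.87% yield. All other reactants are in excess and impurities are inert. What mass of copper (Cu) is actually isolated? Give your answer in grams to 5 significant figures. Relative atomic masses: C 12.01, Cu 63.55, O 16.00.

82.049 g

Pure CuCO3 = 406.79 × 0.8522 = 346.666 g.
M(CuCO3) = 63.55 + 12.01 + 3(16.00) = 123.56 g/mol.
M(Cu) = 63.55 g/mol.
n(CuCO3) = 346.666 / 123.56 = 2.80565 mol.
Step 1 (CuCO3:CuO = 1:1): theoretical n(CuO) = 2.80565 mol; at 63.15% yield, n(CuO) = 1.77177 mol.
Step 2 (CuO:Cu = 1:1): theoretical n(Cu) = 1.77177 mol, so theoretical mass = 1.77177 × 63.55 = 112.596 g.
At 72.87% yield, actual mass of Cu = 112.596 × 0.7287 = 82.0487 g.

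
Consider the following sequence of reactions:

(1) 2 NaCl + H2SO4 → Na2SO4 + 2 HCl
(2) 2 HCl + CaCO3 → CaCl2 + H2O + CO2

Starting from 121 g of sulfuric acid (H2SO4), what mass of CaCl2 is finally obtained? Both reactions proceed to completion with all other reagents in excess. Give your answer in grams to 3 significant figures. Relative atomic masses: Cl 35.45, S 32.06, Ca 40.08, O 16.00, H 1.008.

137 g

M(H2SO4) = 2(1.008) + 32.06 + 4(16.00) = 98.076 g/mol.
M(CaCl2) = 40.08 + 2(35.45) = 110.98 g/mol.
n(H2SO4) = 121.0 / 98.076 = 1.234 mol.
Step 1 gives a 1:2 ratio of H2SO4 to HCl, so n(HCl) = 2.467 mol.
In step 2 the HCl:CaCl2 ratio is 2:1, so n(CaCl2) = 1.234 mol.
Mass of CaCl2 = 1.234 × 110.98 = 136.9 g.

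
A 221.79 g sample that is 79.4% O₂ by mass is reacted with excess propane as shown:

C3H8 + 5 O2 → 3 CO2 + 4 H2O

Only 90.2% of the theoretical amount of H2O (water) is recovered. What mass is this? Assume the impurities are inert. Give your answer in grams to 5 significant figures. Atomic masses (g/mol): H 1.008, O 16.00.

71.543 g

Pure O2 available = 221.79 g × 0.794 = 176.101 g.
M(O2) = 2(16.00) = 32.00 g/mol.
M(H2O) = 2(1.008) + 16.00 = 18.016 g/mol.
n(O2) = 176.101 g / 32.00 g/mol = 5.50316 mol.
From the equation the O2:H2O mole ratio is 5:4, so n(H2O) = 5.50316 × 4/5 = 4.40253 mol.
Mass of H2O = 4.40253 mol × 18.016 g/mol = 79.3160 g.
Actual mass collected = 79.3160 g × 0.902 = 71.5430 g.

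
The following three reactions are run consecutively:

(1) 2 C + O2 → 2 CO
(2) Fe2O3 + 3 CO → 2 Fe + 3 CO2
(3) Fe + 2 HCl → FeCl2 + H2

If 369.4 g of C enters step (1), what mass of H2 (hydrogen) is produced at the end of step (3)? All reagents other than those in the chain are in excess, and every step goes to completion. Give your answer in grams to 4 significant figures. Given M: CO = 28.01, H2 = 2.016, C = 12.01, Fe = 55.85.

n(C) = 369.4 / 12.01 = 30.758 mol.
Reaction (1): C→CO ratio 2:2 ⇒ n(CO) = 30.758 mol.
Reaction (2): CO→Fe ratio 3:2 ⇒ n(Fe) = 20.505 mol.
Reaction (3): Fe→H2 ratio 1:1 ⇒ n(H2) = 20.505 mol.
Mass of H2 = 20.505 × 2.016 = 41.338 g.

41.34 g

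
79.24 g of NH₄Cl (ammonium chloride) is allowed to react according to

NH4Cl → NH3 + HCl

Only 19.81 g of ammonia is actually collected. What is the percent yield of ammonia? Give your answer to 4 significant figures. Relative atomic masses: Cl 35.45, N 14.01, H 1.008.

78.51 %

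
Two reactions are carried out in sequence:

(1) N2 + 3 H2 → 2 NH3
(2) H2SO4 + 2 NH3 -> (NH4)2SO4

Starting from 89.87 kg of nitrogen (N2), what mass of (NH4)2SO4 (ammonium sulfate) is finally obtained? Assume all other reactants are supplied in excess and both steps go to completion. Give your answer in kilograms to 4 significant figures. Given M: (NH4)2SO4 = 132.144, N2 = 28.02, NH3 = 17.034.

89.87 kg = 89870 g.
n(N2) = 89870 / 28.02 = 3207.4 mol.
Step 1 gives a 1:2 ratio of N2 to NH3, so n(NH3) = 6414.7 mol.
In step 2 the NH3:(NH4)2SO4 ratio is 2:1, so n((NH4)2SO4) = 3207.4 mol.
Mass of (NH4)2SO4 = 3207.4 × 132.144 = 423830 g = 423.8 kg.

423.8 kg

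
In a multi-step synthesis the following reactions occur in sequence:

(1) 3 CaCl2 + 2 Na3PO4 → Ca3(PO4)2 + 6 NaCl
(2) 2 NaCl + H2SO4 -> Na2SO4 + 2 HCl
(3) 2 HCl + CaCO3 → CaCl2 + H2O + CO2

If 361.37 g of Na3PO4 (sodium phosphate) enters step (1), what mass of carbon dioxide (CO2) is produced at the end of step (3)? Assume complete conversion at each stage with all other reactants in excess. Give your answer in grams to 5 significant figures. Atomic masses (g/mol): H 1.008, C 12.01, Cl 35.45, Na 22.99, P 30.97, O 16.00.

M(Na3PO4) = 3(22.99) + 30.97 + 4(16.00) = 163.94 g/mol.
M(CO2) = 12.01 + 2(16.00) = 44.01 g/mol.
n(Na3PO4) = 361.37 / 163.94 = 2.20428 mol.
Reaction (1): Na3PO4→NaCl ratio 2:6 ⇒ n(NaCl) = 6.61285 mol.
Reaction (2): NaCl→HCl ratio 2:2 ⇒ n(HCl) = 6.61285 mol.
Reaction (3): HCl→CO2 ratio 2:1 ⇒ n(CO2) = 3.30642 mol.
Mass of CO2 = 3.30642 × 44.01 = 145.516 g.

145.52 g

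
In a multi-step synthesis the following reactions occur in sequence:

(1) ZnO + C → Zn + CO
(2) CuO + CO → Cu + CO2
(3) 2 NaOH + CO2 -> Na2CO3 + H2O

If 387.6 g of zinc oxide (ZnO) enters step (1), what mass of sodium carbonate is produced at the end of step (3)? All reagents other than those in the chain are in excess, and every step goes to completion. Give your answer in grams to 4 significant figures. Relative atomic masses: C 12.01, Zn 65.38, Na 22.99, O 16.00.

504.8 g

M(ZnO) = 65.38 + 16.00 = 81.38 g/mol.
M(Na2CO3) = 2(22.99) + 12.01 + 3(16.00) = 105.99 g/mol.
n(ZnO) = 387.6 / 81.38 = 4.7628 mol.
Reaction (1): ZnO→CO ratio 1:1 ⇒ n(CO) = 4.7628 mol.
Reaction (2): CO→CO2 ratio 1:1 ⇒ n(CO2) = 4.7628 mol.
Reaction (3): CO2→Na2CO3 ratio 1:1 ⇒ n(Na2CO3) = 4.7628 mol.
Mass of Na2CO3 = 4.7628 × 105.99 = 504.81 g.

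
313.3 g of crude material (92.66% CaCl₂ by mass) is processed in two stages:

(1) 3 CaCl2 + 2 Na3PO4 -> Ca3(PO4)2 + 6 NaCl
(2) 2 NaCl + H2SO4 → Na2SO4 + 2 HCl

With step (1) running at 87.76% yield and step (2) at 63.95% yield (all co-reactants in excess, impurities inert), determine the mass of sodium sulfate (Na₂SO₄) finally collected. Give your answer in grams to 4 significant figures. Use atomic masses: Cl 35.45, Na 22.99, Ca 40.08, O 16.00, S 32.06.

208.5 g

Pure CaCl2 = 313.3 × 0.9266 = 290.30 g.
M(CaCl2) = 40.08 + 2(35.45) = 110.98 g/mol.
M(Na2SO4) = 2(22.99) + 32.06 + 4(16.00) = 142.04 g/mol.
n(CaCl2) = 290.30 / 110.98 = 2.6158 mol.
Step 1 (CaCl2:NaCl = 3:6): theoretical n(NaCl) = 5.2316 mol; at 87.76% yield, n(NaCl) = 4.5913 mol.
Step 2 (NaCl:Na2SO4 = 2:1): theoretical n(Na2SO4) = 2.2956 mol, so theoretical mass = 2.2956 × 142.04 = 326.07 g.
At 63.95% yield, actual mass of Na2SO4 = 326.07 × 0.6395 = 208.52 g.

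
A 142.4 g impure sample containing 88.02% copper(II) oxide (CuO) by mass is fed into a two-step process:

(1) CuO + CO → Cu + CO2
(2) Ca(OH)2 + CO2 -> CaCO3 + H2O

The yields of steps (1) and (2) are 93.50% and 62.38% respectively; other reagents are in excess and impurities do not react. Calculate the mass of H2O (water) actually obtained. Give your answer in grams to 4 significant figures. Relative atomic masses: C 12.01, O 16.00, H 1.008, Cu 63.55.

Pure CuO = 142.4 × 0.8802 = 125.34 g.
M(CuO) = 63.55 + 16.00 = 79.55 g/mol.
M(H2O) = 2(1.008) + 16.00 = 18.016 g/mol.
n(CuO) = 125.34 / 79.55 = 1.5756 mol.
Step 1 (CuO:CO2 = 1:1): theoretical n(CO2) = 1.5756 mol; at 93.50% yield, n(CO2) = 1.4732 mol.
Step 2 (CO2:H2O = 1:1): theoretical n(H2O) = 1.4732 mol, so theoretical mass = 1.4732 × 18.016 = 26.541 g.
At 62.38% yield, actual mass of H2O = 26.541 × 0.6238 = 16.556 g.

16.56 g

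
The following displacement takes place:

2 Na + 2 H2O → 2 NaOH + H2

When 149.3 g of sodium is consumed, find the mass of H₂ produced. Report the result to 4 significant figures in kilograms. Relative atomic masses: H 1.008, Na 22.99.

M(Na) = 22.99 g/mol.
M(H2) = 2(1.008) = 2.016 g/mol.
n(Na) = 149.30 g / 22.99 g/mol = 6.4941 mol.
From the equation the Na:H2 mole ratio is 2:1, so n(H2) = 6.4941 × 1/2 = 3.2471 mol.
Mass of H2 = 3.2471 mol × 2.016 g/mol = 6.5461 g.
Converting to kg: 6.5461 g = 0.006546 kg.

0.006546 kg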